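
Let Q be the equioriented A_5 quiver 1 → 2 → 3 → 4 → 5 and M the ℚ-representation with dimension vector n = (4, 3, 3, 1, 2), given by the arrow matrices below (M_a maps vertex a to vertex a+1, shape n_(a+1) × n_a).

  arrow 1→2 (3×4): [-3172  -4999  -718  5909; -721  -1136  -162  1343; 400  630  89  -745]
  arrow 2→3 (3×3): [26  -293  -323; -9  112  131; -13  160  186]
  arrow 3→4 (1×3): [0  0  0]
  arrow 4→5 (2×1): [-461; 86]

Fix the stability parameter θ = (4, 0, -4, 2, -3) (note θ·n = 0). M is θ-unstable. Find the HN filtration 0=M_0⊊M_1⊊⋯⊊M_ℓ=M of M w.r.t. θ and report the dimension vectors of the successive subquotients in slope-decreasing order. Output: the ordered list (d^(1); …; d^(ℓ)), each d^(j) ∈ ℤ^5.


Barcode: M ≅ I[1,1], I[1,3]^3, I[4,5], I[5,5]. HN layers by μ_θ (4 steps, strictly decreasing):
  μ^(1)=4; μ^(2)=0; μ^(3)=-1/2; μ^(4)=-3

((1, 0, 0, 0, 0); (3, 3, 3, 0, 0); (0, 0, 0, 1, 1); (0, 0, 0, 0, 1))


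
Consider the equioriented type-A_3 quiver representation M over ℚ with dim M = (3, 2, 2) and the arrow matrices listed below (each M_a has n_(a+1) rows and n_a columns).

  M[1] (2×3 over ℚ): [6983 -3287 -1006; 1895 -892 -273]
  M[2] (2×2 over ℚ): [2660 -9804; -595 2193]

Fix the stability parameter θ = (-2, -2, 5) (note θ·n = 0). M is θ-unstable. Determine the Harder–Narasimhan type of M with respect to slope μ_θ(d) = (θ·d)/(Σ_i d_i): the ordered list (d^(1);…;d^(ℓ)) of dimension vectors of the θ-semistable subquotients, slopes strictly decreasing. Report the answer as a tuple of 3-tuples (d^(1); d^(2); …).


Interval decomposition of M: I[1,1], I[1,2], I[1,3], I[3,3].
HN type (ℓ=2): μ^(1)=5; μ^(2)=-2

((0, 0, 2); (3, 2, 0))


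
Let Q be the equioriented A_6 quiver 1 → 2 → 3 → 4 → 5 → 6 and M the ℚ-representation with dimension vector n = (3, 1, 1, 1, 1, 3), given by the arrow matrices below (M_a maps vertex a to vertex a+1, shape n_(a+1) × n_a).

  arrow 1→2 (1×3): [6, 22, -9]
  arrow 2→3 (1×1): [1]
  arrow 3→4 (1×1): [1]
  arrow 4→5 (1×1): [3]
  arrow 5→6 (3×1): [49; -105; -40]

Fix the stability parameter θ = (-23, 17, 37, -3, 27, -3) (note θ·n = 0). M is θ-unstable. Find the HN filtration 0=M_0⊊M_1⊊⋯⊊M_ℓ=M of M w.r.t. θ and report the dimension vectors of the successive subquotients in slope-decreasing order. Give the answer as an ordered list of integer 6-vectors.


Interval decomposition of M: I[1,1]^2, I[1,6], I[6,6]^2.
HN type (ℓ=3): μ^(1)=15; μ^(2)=-3; μ^(3)=-23

((0, 1, 1, 1, 1, 1); (0, 0, 0, 0, 0, 2); (3, 0, 0, 0, 0, 0))


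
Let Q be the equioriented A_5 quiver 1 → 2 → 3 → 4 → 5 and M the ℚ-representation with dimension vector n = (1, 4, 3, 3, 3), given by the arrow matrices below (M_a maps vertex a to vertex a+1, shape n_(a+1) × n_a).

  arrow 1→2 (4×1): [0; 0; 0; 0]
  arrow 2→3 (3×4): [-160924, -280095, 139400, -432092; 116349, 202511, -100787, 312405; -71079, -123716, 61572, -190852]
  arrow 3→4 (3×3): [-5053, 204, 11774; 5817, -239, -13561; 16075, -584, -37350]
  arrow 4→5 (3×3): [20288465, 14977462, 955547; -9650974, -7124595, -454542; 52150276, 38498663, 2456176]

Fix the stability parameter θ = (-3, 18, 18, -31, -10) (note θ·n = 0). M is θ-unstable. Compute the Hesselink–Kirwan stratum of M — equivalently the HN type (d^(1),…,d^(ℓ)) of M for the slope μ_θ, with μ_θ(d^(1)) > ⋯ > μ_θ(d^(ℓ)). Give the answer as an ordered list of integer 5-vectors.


Barcode: M ≅ I[1,1], I[2,2], I[2,3], I[2,4], I[2,5], I[4,5], I[5,5]. HN layers by μ_θ (6 steps, strictly decreasing):
  μ^(1)=18; μ^(2)=5/3; μ^(3)=-5/4; μ^(4)=-3; μ^(5)=-10; μ^(6)=-31

((0, 2, 1, 0, 0); (0, 1, 1, 1, 0); (0, 1, 1, 1, 1); (1, 0, 0, 0, 0); (0, 0, 0, 0, 2); (0, 0, 0, 1, 0))


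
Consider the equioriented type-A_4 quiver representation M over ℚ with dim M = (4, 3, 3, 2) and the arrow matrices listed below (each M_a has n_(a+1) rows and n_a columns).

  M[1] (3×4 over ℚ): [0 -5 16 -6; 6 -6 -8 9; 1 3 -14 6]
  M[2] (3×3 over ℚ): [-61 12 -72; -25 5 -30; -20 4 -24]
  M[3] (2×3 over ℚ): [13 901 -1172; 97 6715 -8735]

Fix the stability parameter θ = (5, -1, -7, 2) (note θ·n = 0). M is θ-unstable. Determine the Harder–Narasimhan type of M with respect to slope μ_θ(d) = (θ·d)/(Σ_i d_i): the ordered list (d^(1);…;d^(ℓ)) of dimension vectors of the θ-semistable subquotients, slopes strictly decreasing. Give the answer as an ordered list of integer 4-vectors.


Interval decomposition of M: I[1,1], I[1,2], I[1,4]^2, I[3,3].
HN type (ℓ=4): μ^(1)=5; μ^(2)=2; μ^(3)=-1; μ^(4)=-7

((1, 0, 0, 0); (1, 1, 0, 2); (2, 2, 2, 0); (0, 0, 1, 0))


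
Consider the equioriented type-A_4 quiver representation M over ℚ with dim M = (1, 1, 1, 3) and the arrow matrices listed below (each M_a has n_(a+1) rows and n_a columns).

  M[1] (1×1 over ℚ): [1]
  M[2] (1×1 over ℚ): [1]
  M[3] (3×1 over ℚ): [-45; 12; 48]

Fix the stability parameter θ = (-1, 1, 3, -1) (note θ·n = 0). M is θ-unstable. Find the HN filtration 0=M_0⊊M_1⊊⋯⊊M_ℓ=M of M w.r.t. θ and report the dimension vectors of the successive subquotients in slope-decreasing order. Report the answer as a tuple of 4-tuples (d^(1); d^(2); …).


Barcode: M ≅ I[1,4], I[4,4]^2. HN layers by μ_θ (2 steps, strictly decreasing):
  μ^(1)=1; μ^(2)=-1

((0, 1, 1, 1); (1, 0, 0, 2))


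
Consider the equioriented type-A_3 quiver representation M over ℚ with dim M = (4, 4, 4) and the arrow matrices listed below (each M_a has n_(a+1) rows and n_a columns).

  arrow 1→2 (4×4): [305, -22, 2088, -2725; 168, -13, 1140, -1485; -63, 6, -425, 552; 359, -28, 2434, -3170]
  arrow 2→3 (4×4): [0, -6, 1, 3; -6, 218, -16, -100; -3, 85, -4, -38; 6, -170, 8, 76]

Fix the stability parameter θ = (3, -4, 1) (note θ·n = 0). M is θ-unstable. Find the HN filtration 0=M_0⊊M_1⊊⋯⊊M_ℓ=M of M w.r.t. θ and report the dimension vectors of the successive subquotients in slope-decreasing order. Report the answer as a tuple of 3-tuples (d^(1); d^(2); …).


Via rank(M_{q-1}∘⋯∘M_p): M ≅ I[1,2]^2, I[1,3]^2, I[3,3]^2.
μ_θ-semistable layers: μ^(1)=1; μ^(2)=-1/2

((0, 0, 4); (4, 4, 0))


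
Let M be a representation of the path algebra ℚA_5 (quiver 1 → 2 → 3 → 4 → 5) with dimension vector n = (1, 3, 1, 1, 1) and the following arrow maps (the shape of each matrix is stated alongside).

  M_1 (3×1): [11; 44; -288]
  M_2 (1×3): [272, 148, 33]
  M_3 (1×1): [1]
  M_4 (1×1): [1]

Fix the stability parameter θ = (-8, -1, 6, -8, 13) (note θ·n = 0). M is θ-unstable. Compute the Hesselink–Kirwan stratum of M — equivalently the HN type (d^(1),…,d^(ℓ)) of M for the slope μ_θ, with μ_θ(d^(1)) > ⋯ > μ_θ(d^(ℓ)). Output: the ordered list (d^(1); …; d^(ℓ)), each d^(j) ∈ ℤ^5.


Barcode: M ≅ I[1,2], I[2,2], I[2,5]. HN layers by μ_θ (3 steps, strictly decreasing):
  μ^(1)=13; μ^(2)=-1; μ^(3)=-8

((0, 0, 0, 0, 1); (0, 3, 1, 1, 0); (1, 0, 0, 0, 0))


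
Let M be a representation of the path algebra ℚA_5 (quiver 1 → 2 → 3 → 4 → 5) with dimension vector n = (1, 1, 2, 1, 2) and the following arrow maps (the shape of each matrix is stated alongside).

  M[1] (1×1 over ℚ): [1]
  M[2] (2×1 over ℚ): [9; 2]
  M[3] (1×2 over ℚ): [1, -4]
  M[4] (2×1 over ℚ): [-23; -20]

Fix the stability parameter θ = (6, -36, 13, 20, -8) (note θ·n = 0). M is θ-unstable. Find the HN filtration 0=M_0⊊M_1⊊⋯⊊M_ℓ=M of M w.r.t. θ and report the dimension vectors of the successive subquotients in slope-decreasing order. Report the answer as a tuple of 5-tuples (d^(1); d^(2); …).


Via rank(M_{q-1}∘⋯∘M_p): M ≅ I[1,5], I[3,3], I[5,5].
μ_θ-semistable layers: μ^(1)=13; μ^(2)=25/3; μ^(3)=-8; μ^(4)=-15

((0, 0, 1, 0, 0); (0, 0, 1, 1, 1); (0, 0, 0, 0, 1); (1, 1, 0, 0, 0))


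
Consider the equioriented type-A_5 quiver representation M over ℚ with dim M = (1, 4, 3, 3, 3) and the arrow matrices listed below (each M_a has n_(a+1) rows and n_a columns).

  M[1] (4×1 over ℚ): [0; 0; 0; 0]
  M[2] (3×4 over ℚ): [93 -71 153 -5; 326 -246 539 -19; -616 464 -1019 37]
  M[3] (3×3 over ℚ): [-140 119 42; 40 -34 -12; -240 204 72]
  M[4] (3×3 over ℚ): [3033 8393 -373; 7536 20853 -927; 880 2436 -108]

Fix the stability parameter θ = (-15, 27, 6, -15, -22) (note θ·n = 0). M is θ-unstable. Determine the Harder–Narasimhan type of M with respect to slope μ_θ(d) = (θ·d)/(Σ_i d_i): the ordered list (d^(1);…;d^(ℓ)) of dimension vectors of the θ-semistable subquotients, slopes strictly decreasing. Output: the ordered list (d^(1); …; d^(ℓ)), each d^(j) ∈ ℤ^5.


Interval decomposition of M: I[1,1], I[2,2], I[2,3]^2, I[2,5], I[4,4], I[4,5], I[5,5].
HN type (ℓ=6): μ^(1)=27; μ^(2)=33/2; μ^(3)=-1; μ^(4)=-15; μ^(5)=-37/2; μ^(6)=-22

((0, 1, 0, 0, 0); (0, 2, 2, 0, 0); (0, 1, 1, 1, 1); (1, 0, 0, 1, 0); (0, 0, 0, 1, 1); (0, 0, 0, 0, 1))


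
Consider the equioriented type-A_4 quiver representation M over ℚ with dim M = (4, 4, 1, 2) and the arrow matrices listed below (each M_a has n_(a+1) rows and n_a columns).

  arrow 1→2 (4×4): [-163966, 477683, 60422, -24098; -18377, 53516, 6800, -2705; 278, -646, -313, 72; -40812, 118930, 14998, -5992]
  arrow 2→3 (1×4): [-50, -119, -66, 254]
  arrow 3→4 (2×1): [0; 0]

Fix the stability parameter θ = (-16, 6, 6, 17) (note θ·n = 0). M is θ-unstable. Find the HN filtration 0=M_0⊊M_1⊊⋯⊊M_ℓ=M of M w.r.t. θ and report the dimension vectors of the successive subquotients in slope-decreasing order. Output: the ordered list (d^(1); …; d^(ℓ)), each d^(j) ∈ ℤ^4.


Via rank(M_{q-1}∘⋯∘M_p): M ≅ I[1,1], I[1,2]^2, I[1,3], I[2,2], I[4,4]^2.
μ_θ-semistable layers: μ^(1)=17; μ^(2)=6; μ^(3)=-16

((0, 0, 0, 2); (0, 4, 1, 0); (4, 0, 0, 0))


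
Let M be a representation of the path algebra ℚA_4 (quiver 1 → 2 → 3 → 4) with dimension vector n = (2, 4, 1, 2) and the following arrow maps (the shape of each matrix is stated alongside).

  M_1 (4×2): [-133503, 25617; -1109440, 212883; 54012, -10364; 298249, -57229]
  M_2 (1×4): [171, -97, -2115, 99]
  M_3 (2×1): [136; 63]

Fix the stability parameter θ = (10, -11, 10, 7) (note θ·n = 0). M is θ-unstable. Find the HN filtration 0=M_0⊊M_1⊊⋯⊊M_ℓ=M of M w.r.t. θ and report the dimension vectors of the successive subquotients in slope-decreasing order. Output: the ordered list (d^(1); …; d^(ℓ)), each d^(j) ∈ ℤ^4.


Interval decomposition of M: I[1,2], I[1,4], I[2,2]^2, I[4,4].
HN type (ℓ=4): μ^(1)=17/2; μ^(2)=7; μ^(3)=-1/2; μ^(4)=-11

((0, 0, 1, 1); (0, 0, 0, 1); (2, 2, 0, 0); (0, 2, 0, 0))


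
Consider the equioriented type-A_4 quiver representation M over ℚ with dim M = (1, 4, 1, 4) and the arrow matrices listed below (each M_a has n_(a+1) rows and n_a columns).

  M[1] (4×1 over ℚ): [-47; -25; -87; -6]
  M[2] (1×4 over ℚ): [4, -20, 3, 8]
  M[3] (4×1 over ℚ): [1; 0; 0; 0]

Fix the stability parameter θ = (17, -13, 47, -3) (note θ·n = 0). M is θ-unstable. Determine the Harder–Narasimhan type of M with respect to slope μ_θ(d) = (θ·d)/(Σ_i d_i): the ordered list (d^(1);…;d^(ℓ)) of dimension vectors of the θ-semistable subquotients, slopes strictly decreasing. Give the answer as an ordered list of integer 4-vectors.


Via rank(M_{q-1}∘⋯∘M_p): M ≅ I[1,4], I[2,2]^3, I[4,4]^3.
μ_θ-semistable layers: μ^(1)=22; μ^(2)=2; μ^(3)=-3; μ^(4)=-13

((0, 0, 1, 1); (1, 1, 0, 0); (0, 0, 0, 3); (0, 3, 0, 0))


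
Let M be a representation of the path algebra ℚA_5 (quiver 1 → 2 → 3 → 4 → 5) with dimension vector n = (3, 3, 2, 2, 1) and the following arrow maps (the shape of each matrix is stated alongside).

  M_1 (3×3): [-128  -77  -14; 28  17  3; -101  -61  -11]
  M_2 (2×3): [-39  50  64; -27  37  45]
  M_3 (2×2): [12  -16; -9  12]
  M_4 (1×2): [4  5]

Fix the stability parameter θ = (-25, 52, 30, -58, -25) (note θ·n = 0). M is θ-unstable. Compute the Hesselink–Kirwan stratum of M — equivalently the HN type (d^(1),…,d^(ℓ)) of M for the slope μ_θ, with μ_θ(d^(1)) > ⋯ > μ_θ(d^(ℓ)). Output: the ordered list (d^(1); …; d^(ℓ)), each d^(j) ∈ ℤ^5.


Barcode: M ≅ I[1,2], I[1,3], I[1,5], I[4,4]. HN layers by μ_θ (5 steps, strictly decreasing):
  μ^(1)=52; μ^(2)=41; μ^(3)=-1/4; μ^(4)=-25; μ^(5)=-58

((0, 1, 0, 0, 0); (0, 1, 1, 0, 0); (0, 1, 1, 1, 1); (3, 0, 0, 0, 0); (0, 0, 0, 1, 0))


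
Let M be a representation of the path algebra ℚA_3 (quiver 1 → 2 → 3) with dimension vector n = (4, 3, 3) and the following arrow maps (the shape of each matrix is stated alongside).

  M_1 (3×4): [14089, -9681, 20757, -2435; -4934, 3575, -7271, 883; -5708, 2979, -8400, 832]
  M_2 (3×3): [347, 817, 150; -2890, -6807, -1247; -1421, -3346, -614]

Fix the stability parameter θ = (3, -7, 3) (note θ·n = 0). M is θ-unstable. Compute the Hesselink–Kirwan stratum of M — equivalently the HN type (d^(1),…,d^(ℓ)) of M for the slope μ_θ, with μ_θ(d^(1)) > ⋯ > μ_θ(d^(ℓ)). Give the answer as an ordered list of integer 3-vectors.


Interval decomposition of M: I[1,1], I[1,3]^3.
HN type (ℓ=2): μ^(1)=3; μ^(2)=-2

((1, 0, 3); (3, 3, 0))


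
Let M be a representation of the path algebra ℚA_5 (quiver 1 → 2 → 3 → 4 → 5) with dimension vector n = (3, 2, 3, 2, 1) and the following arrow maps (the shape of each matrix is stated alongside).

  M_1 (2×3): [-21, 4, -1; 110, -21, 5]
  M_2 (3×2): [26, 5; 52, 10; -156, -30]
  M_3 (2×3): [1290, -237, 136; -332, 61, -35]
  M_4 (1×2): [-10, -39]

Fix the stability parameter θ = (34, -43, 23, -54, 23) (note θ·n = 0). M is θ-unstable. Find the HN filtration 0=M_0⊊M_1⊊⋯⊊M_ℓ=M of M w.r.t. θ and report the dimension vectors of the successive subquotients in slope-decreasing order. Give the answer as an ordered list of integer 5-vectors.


Via rank(M_{q-1}∘⋯∘M_p): M ≅ I[1,1], I[1,2], I[1,3], I[3,4], I[3,5].
μ_θ-semistable layers: μ^(1)=34; μ^(2)=23; μ^(3)=-9/2; μ^(4)=-31/2

((1, 0, 0, 0, 0); (0, 0, 1, 0, 1); (2, 2, 0, 0, 0); (0, 0, 2, 2, 0))


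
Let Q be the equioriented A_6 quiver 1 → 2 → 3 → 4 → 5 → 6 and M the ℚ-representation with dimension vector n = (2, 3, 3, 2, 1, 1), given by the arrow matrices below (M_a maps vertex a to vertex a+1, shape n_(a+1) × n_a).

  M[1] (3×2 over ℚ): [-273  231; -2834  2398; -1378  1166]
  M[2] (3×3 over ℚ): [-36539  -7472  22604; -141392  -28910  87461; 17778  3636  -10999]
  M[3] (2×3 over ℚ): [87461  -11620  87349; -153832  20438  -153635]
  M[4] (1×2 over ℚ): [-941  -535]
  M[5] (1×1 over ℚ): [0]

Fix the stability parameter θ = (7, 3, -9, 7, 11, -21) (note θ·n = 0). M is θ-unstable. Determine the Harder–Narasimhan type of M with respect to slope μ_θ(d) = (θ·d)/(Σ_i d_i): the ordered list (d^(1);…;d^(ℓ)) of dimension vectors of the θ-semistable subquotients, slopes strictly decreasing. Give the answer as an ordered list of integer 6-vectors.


Via rank(M_{q-1}∘⋯∘M_p): M ≅ I[1,1], I[1,5], I[2,3], I[2,4], I[6,6].
μ_θ-semistable layers: μ^(1)=11; μ^(2)=7; μ^(3)=1/3; μ^(4)=-3; μ^(5)=-21

((0, 0, 0, 0, 1, 0); (1, 0, 0, 2, 0, 0); (1, 1, 1, 0, 0, 0); (0, 2, 2, 0, 0, 0); (0, 0, 0, 0, 0, 1))


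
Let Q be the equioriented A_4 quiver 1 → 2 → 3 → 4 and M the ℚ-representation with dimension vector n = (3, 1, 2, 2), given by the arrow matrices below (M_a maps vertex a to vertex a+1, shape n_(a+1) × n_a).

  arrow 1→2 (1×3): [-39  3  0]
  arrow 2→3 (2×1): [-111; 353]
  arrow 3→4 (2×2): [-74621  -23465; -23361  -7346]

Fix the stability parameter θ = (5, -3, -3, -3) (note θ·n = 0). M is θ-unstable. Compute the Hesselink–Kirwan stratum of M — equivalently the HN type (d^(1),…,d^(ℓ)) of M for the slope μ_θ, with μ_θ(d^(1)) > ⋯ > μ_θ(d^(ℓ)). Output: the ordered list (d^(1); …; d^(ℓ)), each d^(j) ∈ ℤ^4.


Barcode: M ≅ I[1,1]^2, I[1,4], I[3,4]. HN layers by μ_θ (3 steps, strictly decreasing):
  μ^(1)=5; μ^(2)=-1; μ^(3)=-3

((2, 0, 0, 0); (1, 1, 1, 1); (0, 0, 1, 1))


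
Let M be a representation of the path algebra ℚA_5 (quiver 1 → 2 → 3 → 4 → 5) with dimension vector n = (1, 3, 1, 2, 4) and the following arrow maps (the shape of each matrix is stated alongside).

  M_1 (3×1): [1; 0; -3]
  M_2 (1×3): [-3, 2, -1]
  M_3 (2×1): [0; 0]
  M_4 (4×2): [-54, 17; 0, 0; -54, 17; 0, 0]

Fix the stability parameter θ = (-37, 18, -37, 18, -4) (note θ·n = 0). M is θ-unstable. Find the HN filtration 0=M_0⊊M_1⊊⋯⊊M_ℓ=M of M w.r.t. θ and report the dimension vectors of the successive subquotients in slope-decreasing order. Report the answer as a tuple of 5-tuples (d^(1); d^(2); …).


Barcode: M ≅ I[1,2], I[2,2], I[2,3], I[4,4], I[4,5], I[5,5]^3. HN layers by μ_θ (5 steps, strictly decreasing):
  μ^(1)=18; μ^(2)=7; μ^(3)=-4; μ^(4)=-19/2; μ^(5)=-37

((0, 2, 0, 1, 0); (0, 0, 0, 1, 1); (0, 0, 0, 0, 3); (0, 1, 1, 0, 0); (1, 0, 0, 0, 0))


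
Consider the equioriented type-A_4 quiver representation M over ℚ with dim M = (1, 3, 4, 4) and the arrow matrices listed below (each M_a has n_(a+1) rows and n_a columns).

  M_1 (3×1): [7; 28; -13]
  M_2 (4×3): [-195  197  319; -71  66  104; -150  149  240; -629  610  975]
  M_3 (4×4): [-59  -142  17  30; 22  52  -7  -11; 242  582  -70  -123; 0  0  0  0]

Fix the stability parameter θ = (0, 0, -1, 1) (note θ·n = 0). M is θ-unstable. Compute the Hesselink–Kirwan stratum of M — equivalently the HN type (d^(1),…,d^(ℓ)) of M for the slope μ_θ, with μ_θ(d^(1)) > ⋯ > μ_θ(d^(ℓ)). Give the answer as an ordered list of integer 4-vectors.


Barcode: M ≅ I[1,3], I[2,4]^2, I[3,4], I[4,4]. HN layers by μ_θ (4 steps, strictly decreasing):
  μ^(1)=1; μ^(2)=-1/3; μ^(3)=-1/2; μ^(4)=-1

((0, 0, 0, 4); (1, 1, 1, 0); (0, 2, 2, 0); (0, 0, 1, 0))


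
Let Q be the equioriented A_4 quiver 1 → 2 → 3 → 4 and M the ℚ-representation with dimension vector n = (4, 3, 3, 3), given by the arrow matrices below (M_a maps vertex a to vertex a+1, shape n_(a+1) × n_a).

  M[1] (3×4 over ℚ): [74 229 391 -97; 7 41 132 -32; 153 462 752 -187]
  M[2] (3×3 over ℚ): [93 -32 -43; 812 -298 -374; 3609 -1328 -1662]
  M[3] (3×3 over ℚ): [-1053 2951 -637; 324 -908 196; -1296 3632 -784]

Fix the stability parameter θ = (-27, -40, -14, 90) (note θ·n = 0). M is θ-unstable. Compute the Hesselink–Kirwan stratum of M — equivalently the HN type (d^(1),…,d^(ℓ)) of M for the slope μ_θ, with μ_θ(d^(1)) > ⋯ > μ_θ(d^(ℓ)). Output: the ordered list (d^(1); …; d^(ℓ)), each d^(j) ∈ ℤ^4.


Via rank(M_{q-1}∘⋯∘M_p): M ≅ I[1,1], I[1,3]^2, I[1,4], I[4,4]^2.
μ_θ-semistable layers: μ^(1)=90; μ^(2)=-14; μ^(3)=-27; μ^(4)=-67/2

((0, 0, 0, 3); (0, 0, 3, 0); (1, 0, 0, 0); (3, 3, 0, 0))


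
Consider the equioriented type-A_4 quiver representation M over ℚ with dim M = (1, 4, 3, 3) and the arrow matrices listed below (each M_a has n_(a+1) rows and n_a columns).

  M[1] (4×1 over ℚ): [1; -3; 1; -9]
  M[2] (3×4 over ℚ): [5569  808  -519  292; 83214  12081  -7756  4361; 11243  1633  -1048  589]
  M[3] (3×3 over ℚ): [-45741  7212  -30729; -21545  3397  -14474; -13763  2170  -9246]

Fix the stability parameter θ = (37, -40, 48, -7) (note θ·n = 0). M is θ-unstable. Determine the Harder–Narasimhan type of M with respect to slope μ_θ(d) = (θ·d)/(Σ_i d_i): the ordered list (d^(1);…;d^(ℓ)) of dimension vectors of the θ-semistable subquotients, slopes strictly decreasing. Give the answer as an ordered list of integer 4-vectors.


Barcode: M ≅ I[1,4], I[2,2], I[2,4]^2. HN layers by μ_θ (3 steps, strictly decreasing):
  μ^(1)=41/2; μ^(2)=-3/2; μ^(3)=-40

((0, 0, 3, 3); (1, 1, 0, 0); (0, 3, 0, 0))


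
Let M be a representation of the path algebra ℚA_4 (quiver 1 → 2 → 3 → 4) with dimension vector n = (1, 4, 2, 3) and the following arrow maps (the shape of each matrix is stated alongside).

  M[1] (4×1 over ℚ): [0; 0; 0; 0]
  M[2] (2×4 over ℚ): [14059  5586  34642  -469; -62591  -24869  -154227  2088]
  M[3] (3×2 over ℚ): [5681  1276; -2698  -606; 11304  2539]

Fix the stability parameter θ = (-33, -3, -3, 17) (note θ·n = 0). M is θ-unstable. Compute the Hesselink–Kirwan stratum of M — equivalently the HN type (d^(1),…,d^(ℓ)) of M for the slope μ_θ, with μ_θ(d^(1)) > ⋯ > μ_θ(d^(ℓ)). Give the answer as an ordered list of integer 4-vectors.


Via rank(M_{q-1}∘⋯∘M_p): M ≅ I[1,1], I[2,2]^2, I[2,4]^2, I[4,4].
μ_θ-semistable layers: μ^(1)=17; μ^(2)=-3; μ^(3)=-33

((0, 0, 0, 3); (0, 4, 2, 0); (1, 0, 0, 0))


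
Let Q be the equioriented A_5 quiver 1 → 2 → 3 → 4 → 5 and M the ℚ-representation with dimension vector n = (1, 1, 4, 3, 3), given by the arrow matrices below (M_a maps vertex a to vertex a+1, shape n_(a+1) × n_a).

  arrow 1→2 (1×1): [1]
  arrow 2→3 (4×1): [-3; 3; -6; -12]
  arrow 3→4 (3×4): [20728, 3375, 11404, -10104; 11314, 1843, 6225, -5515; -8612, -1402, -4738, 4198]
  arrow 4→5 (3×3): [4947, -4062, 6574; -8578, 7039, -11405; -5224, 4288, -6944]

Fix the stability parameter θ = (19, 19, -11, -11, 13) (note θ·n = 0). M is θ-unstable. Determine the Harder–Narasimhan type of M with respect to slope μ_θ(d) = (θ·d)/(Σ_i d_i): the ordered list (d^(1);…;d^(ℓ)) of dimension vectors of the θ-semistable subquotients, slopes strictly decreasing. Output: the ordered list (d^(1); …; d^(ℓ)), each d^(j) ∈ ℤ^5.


Barcode: M ≅ I[1,5], I[3,3]^2, I[3,5], I[4,4], I[5,5]. HN layers by μ_θ (3 steps, strictly decreasing):
  μ^(1)=13; μ^(2)=4; μ^(3)=-11

((0, 0, 0, 0, 3); (1, 1, 1, 1, 0); (0, 0, 3, 2, 0))


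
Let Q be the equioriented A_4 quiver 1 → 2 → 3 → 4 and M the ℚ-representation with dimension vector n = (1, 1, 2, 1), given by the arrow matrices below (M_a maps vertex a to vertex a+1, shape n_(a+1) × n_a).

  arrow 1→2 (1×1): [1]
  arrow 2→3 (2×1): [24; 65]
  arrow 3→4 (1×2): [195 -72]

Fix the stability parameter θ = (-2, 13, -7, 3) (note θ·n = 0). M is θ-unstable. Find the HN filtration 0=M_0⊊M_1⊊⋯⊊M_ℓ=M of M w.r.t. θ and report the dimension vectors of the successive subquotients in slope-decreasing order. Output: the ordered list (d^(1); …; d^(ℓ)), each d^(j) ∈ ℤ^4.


Via rank(M_{q-1}∘⋯∘M_p): M ≅ I[1,3], I[3,4].
μ_θ-semistable layers: μ^(1)=3; μ^(2)=-2; μ^(3)=-7

((0, 1, 1, 1); (1, 0, 0, 0); (0, 0, 1, 0))


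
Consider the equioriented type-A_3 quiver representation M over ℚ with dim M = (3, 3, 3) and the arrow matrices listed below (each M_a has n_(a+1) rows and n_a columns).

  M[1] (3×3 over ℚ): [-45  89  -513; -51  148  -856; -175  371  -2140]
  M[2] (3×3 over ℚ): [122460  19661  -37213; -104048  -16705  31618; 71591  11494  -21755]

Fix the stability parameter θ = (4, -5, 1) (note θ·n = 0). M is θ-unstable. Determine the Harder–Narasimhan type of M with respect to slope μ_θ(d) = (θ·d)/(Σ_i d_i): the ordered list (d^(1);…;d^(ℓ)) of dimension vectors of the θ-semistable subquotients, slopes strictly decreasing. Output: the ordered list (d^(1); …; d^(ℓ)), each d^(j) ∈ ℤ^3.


Barcode: M ≅ I[1,3]^3. HN layers by μ_θ (2 steps, strictly decreasing):
  μ^(1)=1; μ^(2)=-1/2

((0, 0, 3); (3, 3, 0))


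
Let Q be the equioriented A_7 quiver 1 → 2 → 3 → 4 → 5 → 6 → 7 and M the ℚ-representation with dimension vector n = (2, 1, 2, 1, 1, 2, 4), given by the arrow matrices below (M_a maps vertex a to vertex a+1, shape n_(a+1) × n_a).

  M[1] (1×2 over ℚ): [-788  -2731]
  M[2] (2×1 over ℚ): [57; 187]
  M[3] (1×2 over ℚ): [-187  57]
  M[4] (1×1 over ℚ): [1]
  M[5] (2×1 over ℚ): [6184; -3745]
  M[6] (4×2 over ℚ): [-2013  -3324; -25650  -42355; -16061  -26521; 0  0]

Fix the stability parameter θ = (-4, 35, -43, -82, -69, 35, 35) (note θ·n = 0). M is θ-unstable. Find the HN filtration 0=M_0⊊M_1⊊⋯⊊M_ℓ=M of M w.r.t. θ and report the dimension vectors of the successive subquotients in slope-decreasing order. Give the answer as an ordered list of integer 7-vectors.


Via rank(M_{q-1}∘⋯∘M_p): M ≅ I[1,1], I[1,3], I[3,7], I[6,7], I[7,7]^2.
μ_θ-semistable layers: μ^(1)=35; μ^(2)=-4; μ^(3)=-194/3

((0, 0, 0, 0, 0, 2, 4); (2, 1, 1, 0, 0, 0, 0); (0, 0, 1, 1, 1, 0, 0))


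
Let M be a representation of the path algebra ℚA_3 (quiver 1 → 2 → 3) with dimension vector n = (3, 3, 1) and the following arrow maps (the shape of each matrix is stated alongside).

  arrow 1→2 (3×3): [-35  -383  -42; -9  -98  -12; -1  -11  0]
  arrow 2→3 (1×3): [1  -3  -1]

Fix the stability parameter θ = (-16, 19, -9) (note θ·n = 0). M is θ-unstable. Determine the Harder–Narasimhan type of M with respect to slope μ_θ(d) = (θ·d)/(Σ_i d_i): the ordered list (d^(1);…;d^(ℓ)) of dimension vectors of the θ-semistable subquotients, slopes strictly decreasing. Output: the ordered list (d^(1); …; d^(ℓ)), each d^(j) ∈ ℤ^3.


Interval decomposition of M: I[1,2]^2, I[1,3].
HN type (ℓ=3): μ^(1)=19; μ^(2)=5; μ^(3)=-16

((0, 2, 0); (0, 1, 1); (3, 0, 0))


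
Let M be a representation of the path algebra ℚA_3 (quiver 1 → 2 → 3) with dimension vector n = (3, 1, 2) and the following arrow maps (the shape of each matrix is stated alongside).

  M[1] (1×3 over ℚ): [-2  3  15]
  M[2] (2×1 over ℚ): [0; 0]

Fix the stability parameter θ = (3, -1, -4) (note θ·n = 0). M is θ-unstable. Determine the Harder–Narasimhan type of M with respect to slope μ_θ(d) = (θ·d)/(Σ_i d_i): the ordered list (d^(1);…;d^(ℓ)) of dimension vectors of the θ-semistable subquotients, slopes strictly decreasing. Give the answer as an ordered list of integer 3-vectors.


Via rank(M_{q-1}∘⋯∘M_p): M ≅ I[1,1]^2, I[1,2], I[3,3]^2.
μ_θ-semistable layers: μ^(1)=3; μ^(2)=1; μ^(3)=-4

((2, 0, 0); (1, 1, 0); (0, 0, 2))


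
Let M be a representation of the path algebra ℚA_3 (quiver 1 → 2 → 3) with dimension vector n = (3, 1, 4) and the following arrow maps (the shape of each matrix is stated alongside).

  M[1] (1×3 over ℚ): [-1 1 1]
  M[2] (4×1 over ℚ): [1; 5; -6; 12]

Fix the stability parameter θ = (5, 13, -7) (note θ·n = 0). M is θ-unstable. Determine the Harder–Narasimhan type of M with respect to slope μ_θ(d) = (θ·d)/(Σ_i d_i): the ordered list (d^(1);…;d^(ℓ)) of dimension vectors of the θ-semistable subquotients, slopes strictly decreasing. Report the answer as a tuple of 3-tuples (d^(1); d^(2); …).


Via rank(M_{q-1}∘⋯∘M_p): M ≅ I[1,1]^2, I[1,3], I[3,3]^3.
μ_θ-semistable layers: μ^(1)=5; μ^(2)=11/3; μ^(3)=-7

((2, 0, 0); (1, 1, 1); (0, 0, 3))


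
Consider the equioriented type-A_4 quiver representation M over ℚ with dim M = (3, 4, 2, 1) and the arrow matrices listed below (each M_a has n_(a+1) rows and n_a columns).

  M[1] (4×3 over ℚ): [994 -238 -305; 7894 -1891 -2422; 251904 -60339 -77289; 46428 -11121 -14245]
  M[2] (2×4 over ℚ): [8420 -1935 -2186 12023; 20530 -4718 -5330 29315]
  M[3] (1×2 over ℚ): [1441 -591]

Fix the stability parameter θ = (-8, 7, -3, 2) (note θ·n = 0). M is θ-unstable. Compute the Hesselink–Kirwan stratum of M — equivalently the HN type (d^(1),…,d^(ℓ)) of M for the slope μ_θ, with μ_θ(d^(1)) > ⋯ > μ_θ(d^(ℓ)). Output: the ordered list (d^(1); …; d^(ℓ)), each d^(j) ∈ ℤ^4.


Barcode: M ≅ I[1,1], I[1,3], I[1,4], I[2,2]^2. HN layers by μ_θ (3 steps, strictly decreasing):
  μ^(1)=7; μ^(2)=2; μ^(3)=-8

((0, 2, 0, 0); (0, 2, 2, 1); (3, 0, 0, 0))


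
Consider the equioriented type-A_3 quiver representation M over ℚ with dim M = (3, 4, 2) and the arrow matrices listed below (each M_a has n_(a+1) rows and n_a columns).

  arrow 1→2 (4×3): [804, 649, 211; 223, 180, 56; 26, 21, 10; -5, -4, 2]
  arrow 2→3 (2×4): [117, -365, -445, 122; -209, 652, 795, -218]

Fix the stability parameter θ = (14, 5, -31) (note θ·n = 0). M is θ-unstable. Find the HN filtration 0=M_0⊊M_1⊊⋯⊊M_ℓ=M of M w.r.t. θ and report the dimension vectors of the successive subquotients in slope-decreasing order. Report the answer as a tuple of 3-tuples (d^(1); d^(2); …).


Interval decomposition of M: I[1,2], I[1,3]^2, I[2,2].
HN type (ℓ=3): μ^(1)=19/2; μ^(2)=5; μ^(3)=-4

((1, 1, 0); (0, 1, 0); (2, 2, 2))


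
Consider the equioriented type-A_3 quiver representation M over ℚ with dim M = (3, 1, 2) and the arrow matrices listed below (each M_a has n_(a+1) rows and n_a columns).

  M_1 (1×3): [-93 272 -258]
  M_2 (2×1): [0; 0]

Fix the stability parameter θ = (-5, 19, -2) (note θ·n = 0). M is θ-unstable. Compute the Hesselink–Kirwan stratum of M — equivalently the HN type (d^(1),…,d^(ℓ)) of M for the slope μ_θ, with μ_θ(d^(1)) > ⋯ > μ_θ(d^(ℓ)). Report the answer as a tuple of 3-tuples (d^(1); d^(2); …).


Via rank(M_{q-1}∘⋯∘M_p): M ≅ I[1,1]^2, I[1,2], I[3,3]^2.
μ_θ-semistable layers: μ^(1)=19; μ^(2)=-2; μ^(3)=-5

((0, 1, 0); (0, 0, 2); (3, 0, 0))


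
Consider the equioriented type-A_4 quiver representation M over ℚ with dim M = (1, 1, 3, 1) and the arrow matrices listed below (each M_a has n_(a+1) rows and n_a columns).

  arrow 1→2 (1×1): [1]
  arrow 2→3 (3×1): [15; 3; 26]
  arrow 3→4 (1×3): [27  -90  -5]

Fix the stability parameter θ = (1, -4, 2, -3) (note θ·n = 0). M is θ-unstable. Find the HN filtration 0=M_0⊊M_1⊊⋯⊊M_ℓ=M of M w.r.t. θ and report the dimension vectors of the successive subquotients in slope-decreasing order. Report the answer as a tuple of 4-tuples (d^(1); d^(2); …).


Interval decomposition of M: I[1,4], I[3,3]^2.
HN type (ℓ=3): μ^(1)=2; μ^(2)=-1/2; μ^(3)=-3/2

((0, 0, 2, 0); (0, 0, 1, 1); (1, 1, 0, 0))


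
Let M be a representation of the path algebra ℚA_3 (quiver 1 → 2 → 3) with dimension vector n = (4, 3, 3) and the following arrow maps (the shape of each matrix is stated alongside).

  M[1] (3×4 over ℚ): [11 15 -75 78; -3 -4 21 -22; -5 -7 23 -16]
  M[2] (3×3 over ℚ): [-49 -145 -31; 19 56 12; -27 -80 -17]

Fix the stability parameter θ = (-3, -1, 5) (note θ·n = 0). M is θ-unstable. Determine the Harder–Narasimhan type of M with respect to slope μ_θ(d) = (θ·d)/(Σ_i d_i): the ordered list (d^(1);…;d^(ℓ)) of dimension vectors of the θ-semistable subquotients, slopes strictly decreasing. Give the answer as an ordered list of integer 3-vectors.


Barcode: M ≅ I[1,1], I[1,3]^3. HN layers by μ_θ (3 steps, strictly decreasing):
  μ^(1)=5; μ^(2)=-1; μ^(3)=-3

((0, 0, 3); (0, 3, 0); (4, 0, 0))


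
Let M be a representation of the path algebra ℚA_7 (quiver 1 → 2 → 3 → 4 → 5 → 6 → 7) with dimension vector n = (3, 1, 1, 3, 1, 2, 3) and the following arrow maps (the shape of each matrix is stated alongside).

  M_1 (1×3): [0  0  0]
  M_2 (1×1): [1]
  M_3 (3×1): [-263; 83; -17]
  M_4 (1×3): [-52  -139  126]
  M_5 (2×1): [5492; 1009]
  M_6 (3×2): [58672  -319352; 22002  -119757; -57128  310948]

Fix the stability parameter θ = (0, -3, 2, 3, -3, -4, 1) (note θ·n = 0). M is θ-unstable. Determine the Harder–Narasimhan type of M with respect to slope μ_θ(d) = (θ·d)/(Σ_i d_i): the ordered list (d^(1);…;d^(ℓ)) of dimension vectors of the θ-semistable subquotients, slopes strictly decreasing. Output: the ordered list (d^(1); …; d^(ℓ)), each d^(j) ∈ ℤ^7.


Via rank(M_{q-1}∘⋯∘M_p): M ≅ I[1,1]^3, I[2,7], I[4,4]^2, I[6,6], I[7,7]^2.
μ_θ-semistable layers: μ^(1)=3; μ^(2)=1; μ^(3)=0; μ^(4)=-1/2; μ^(5)=-3; μ^(6)=-4

((0, 0, 0, 2, 0, 0, 0); (0, 0, 0, 0, 0, 0, 3); (3, 0, 0, 0, 0, 0, 0); (0, 0, 1, 1, 1, 1, 0); (0, 1, 0, 0, 0, 0, 0); (0, 0, 0, 0, 0, 1, 0))


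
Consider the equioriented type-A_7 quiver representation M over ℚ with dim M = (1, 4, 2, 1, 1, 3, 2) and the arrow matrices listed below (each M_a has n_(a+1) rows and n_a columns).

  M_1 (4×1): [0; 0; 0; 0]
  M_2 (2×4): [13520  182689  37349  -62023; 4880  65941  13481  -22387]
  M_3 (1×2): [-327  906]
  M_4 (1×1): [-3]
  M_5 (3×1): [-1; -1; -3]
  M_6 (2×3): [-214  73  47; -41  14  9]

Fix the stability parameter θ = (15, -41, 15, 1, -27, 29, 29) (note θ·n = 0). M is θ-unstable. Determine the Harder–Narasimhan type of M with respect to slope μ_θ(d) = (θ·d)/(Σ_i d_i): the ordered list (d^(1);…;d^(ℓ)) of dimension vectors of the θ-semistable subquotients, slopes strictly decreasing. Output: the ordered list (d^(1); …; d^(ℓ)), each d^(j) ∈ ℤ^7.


Via rank(M_{q-1}∘⋯∘M_p): M ≅ I[1,1], I[2,2]^3, I[2,6], I[3,3], I[6,7]^2.
μ_θ-semistable layers: μ^(1)=29; μ^(2)=15; μ^(3)=-11/3; μ^(4)=-41

((0, 0, 0, 0, 0, 3, 2); (1, 0, 1, 0, 0, 0, 0); (0, 0, 1, 1, 1, 0, 0); (0, 4, 0, 0, 0, 0, 0))


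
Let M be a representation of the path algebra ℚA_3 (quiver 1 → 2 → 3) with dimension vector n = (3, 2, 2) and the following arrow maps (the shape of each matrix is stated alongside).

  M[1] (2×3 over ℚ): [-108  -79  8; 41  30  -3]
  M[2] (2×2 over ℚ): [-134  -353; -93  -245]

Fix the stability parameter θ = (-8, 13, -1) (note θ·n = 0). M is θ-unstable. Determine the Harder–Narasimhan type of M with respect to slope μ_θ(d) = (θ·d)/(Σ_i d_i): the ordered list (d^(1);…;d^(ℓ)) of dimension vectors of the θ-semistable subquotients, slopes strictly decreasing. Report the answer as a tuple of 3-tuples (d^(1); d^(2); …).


Via rank(M_{q-1}∘⋯∘M_p): M ≅ I[1,1], I[1,3]^2.
μ_θ-semistable layers: μ^(1)=6; μ^(2)=-8

((0, 2, 2); (3, 0, 0))


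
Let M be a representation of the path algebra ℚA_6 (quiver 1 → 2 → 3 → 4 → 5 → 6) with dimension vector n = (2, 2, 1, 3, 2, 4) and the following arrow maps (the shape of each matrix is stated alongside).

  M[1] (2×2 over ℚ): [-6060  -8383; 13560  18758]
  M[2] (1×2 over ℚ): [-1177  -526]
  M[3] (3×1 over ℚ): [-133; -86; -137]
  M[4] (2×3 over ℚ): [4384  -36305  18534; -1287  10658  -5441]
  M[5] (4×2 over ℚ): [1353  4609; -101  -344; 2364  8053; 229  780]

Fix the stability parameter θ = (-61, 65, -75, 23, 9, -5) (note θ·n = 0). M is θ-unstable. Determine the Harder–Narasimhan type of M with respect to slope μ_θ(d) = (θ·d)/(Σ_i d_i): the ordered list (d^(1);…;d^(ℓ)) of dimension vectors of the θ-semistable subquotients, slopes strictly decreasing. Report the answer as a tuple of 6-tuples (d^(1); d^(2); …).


Interval decomposition of M: I[1,1], I[1,4], I[2,2], I[4,6]^2, I[6,6]^2.
HN type (ℓ=5): μ^(1)=65; μ^(2)=23; μ^(3)=9; μ^(4)=-5; μ^(5)=-61

((0, 1, 0, 0, 0, 0); (0, 0, 0, 1, 0, 0); (0, 0, 0, 2, 2, 2); (0, 1, 1, 0, 0, 2); (2, 0, 0, 0, 0, 0))


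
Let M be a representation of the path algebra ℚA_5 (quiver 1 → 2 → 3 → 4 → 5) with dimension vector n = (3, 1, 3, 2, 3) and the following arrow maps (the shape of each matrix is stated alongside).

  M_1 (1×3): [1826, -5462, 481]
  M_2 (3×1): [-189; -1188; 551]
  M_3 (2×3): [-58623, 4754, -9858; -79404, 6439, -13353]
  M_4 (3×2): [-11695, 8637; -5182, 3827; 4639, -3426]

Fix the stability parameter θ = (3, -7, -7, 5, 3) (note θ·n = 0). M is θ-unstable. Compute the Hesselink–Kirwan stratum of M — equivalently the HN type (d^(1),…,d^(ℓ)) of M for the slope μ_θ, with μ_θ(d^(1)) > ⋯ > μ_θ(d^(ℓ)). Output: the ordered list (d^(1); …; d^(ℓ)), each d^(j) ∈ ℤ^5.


Via rank(M_{q-1}∘⋯∘M_p): M ≅ I[1,1]^2, I[1,5], I[3,3], I[3,5], I[5,5].
μ_θ-semistable layers: μ^(1)=4; μ^(2)=3; μ^(3)=-11/3; μ^(4)=-7

((0, 0, 0, 2, 2); (2, 0, 0, 0, 1); (1, 1, 1, 0, 0); (0, 0, 2, 0, 0))


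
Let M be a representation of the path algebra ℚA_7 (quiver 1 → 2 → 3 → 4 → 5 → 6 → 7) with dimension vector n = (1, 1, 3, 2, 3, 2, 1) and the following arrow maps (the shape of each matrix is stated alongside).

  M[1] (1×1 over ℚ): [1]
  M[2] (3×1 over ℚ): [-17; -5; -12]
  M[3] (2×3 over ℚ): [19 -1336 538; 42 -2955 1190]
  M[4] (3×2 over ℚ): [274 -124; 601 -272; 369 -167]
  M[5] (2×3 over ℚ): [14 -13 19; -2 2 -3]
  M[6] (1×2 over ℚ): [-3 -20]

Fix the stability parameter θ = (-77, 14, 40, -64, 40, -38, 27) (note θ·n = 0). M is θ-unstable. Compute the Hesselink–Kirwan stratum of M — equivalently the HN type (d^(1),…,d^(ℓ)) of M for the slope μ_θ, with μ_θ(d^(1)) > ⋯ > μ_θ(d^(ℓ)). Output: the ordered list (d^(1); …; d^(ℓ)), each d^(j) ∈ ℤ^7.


Interval decomposition of M: I[1,7], I[3,3], I[3,6], I[5,5].
HN type (ℓ=6): μ^(1)=40; μ^(2)=27; μ^(3)=1; μ^(4)=-10/3; μ^(5)=-12; μ^(6)=-77

((0, 0, 1, 0, 1, 0, 0); (0, 0, 0, 0, 0, 0, 1); (0, 0, 0, 0, 2, 2, 0); (0, 1, 1, 1, 0, 0, 0); (0, 0, 1, 1, 0, 0, 0); (1, 0, 0, 0, 0, 0, 0))


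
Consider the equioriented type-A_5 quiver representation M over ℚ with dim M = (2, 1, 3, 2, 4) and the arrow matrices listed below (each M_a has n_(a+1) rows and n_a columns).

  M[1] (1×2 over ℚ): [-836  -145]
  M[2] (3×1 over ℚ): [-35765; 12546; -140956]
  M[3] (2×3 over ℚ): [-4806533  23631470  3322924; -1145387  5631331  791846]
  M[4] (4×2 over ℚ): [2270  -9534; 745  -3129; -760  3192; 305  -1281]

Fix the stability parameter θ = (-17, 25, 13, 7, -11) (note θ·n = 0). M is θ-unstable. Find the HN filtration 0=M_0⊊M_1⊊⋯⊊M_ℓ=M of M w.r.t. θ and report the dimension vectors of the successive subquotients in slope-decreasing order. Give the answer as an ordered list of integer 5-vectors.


Barcode: M ≅ I[1,1], I[1,4], I[3,3], I[3,5], I[5,5]^3. HN layers by μ_θ (5 steps, strictly decreasing):
  μ^(1)=15; μ^(2)=13; μ^(3)=3; μ^(4)=-11; μ^(5)=-17

((0, 1, 1, 1, 0); (0, 0, 1, 0, 0); (0, 0, 1, 1, 1); (0, 0, 0, 0, 3); (2, 0, 0, 0, 0))


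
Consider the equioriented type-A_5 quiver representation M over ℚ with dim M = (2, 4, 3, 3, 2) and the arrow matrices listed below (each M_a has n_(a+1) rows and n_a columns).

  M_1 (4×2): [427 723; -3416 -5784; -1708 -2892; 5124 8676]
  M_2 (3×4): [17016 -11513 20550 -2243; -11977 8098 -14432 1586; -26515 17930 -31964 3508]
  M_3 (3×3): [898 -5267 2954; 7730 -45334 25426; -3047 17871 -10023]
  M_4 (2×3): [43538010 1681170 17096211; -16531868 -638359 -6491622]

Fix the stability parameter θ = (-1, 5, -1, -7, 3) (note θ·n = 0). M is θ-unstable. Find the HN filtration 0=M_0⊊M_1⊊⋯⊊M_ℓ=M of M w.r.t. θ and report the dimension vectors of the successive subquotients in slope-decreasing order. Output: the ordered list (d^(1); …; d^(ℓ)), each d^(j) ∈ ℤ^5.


Barcode: M ≅ I[1,1], I[1,4], I[2,2], I[2,3], I[2,5], I[4,5]. HN layers by μ_θ (5 steps, strictly decreasing):
  μ^(1)=5; μ^(2)=3; μ^(3)=2; μ^(4)=-1; μ^(5)=-7

((0, 1, 0, 0, 0); (0, 0, 0, 0, 2); (0, 1, 1, 0, 0); (2, 2, 2, 2, 0); (0, 0, 0, 1, 0))


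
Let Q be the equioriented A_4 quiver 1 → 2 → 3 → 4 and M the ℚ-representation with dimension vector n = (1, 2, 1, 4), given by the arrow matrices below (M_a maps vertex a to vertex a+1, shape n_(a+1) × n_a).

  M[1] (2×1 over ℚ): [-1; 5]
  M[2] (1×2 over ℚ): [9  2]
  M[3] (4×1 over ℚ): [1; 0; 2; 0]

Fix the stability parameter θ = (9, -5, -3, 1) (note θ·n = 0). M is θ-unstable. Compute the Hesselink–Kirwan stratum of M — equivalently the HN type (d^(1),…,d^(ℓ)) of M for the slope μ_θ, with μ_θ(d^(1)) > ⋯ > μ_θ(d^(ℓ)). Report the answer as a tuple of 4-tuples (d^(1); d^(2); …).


Via rank(M_{q-1}∘⋯∘M_p): M ≅ I[1,4], I[2,2], I[4,4]^3.
μ_θ-semistable layers: μ^(1)=1; μ^(2)=1/3; μ^(3)=-5

((0, 0, 0, 4); (1, 1, 1, 0); (0, 1, 0, 0))


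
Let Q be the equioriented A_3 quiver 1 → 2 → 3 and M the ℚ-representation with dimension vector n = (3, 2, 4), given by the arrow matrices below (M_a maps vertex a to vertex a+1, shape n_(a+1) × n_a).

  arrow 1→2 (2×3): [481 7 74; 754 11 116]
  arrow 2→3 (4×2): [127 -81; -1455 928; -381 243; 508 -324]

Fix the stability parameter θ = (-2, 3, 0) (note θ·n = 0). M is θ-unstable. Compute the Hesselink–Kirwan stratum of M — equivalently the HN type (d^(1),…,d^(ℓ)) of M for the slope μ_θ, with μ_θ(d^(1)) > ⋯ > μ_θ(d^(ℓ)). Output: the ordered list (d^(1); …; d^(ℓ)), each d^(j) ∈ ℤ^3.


Barcode: M ≅ I[1,1], I[1,3]^2, I[3,3]^2. HN layers by μ_θ (3 steps, strictly decreasing):
  μ^(1)=3/2; μ^(2)=0; μ^(3)=-2

((0, 2, 2); (0, 0, 2); (3, 0, 0))
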